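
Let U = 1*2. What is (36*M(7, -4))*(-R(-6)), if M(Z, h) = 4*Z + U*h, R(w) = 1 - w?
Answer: -5040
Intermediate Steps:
U = 2
M(Z, h) = 2*h + 4*Z (M(Z, h) = 4*Z + 2*h = 2*h + 4*Z)
(36*M(7, -4))*(-R(-6)) = (36*(2*(-4) + 4*7))*(-(1 - 1*(-6))) = (36*(-8 + 28))*(-(1 + 6)) = (36*20)*(-1*7) = 720*(-7) = -5040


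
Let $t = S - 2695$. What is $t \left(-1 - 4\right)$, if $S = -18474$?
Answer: $105845$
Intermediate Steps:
$t = -21169$ ($t = -18474 - 2695 = -21169$)
$t \left(-1 - 4\right) = - 21169 \left(-1 - 4\right) = \left(-21169\right) \left(-5\right) = 105845$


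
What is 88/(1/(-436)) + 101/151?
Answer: -5793467/151 ≈ -38367.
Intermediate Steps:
88/(1/(-436)) + 101/151 = 88/(-1/436) + 101*(1/151) = 88*(-436) + 101/151 = -38368 + 101/151 = -5793467/151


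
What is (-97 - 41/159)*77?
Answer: -1190728/159 ≈ -7488.9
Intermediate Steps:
(-97 - 41/159)*77 = -15464/159*77 = -1190728/159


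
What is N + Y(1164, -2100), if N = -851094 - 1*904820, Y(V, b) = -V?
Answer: -1757078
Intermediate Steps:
N = -1755914 (N = -851094 - 904820 = -1755914)
N + Y(1164, -2100) = -1755914 - 1*1164 = -1755914 - 1164 = -1757078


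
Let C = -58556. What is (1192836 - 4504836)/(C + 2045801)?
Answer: -73600/44161 ≈ -1.6666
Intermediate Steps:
(1192836 - 4504836)/(C + 2045801) = (1192836 - 4504836)/(-58556 + 2045801) = -3312000/1987245 = -3312000*1/1987245 = -73600/44161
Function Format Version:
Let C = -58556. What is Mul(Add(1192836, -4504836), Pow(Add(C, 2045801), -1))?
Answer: Rational(-73600, 44161) ≈ -1.6666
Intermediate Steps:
Mul(Add(1192836, -4504836), Pow(Add(C, 2045801), -1)) = Mul(Add(1192836, -4504836), Pow(Add(-58556, 2045801), -1)) = Mul(-3312000, Pow(1987245, -1)) = Mul(-3312000, Rational(1, 1987245)) = Rational(-73600, 44161)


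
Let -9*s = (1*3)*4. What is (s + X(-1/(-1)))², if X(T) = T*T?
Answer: ⅑ ≈ 0.11111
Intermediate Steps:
X(T) = T²
s = -4/3 (s = -1*3*4/9 = -4/3 ≈ -1.3333)
(s + X(-1/(-1)))² = (-4/3 + (-1/(-1))²)² = (-4/3 + (-1*(-1))²)² = (-4/3 + 1²)² = (-4/3 + 1)² = (-⅓)² = ⅑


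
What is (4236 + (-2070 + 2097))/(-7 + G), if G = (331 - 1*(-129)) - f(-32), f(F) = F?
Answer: 4263/485 ≈ 8.7897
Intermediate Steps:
G = 492 (G = (331 - 1*(-129)) - 1*(-32) = (331 + 129) + 32 = 460 + 32 = 492)
(4236 + (-2070 + 2097))/(-7 + G) = (4236 + (-2070 + 2097))/(-7 + 492) = (4236 + 27)/485 = 4263*(1/485) = 4263/485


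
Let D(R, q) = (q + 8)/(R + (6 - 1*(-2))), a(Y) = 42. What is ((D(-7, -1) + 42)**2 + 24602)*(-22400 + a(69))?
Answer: -603733074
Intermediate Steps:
D(R, q) = (8 + q)/(8 + R) (D(R, q) = (8 + q)/(R + (6 + 2)) = (8 + q)/(R + 8) = (8 + q)/(8 + R))
((D(-7, -1) + 42)**2 + 24602)*(-22400 + a(69)) = (((8 - 1)/(8 - 7) + 42)**2 + 24602)*(-22400 + 42) = ((7/1 + 42)**2 + 24602)*(-22358) = ((1*7 + 42)**2 + 24602)*(-22358) = ((7 + 42)**2 + 24602)*(-22358) = (49**2 + 24602)*(-22358) = (2401 + 24602)*(-22358) = 27003*(-22358) = -603733074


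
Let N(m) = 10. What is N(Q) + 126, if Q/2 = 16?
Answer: 136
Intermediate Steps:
Q = 32 (Q = 2*16 = 32)
N(Q) + 126 = 10 + 126 = 136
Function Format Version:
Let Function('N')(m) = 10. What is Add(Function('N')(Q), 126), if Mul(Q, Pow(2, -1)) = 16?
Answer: 136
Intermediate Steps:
Q = 32 (Q = Mul(2, 16) = 32)
Add(Function('N')(Q), 126) = Add(10, 126) = 136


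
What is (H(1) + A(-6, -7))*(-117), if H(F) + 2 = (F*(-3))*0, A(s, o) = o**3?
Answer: 40365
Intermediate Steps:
H(F) = -2 (H(F) = -2 + (F*(-3))*0 = -2 - 3*F*0 = -2 + 0 = -2)
(H(1) + A(-6, -7))*(-117) = (-2 + (-7)**3)*(-117) = (-2 - 343)*(-117) = -345*(-117) = 40365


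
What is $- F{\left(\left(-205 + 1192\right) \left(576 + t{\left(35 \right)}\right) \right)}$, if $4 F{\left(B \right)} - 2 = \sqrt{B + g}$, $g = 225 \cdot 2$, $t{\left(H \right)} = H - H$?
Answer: $- \frac{1}{2} - \frac{3 \sqrt{63218}}{4} \approx -189.07$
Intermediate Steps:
$t{\left(H \right)} = 0$
$g = 450$
$F{\left(B \right)} = \frac{1}{2} + \frac{\sqrt{450 + B}}{4}$ ($F{\left(B \right)} = \frac{1}{2} + \frac{\sqrt{B + 450}}{4} = \frac{1}{2} + \frac{\sqrt{450 + B}}{4}$)
$- F{\left(\left(-205 + 1192\right) \left(576 + t{\left(35 \right)}\right) \right)} = - (\frac{1}{2} + \frac{\sqrt{450 + \left(-205 + 1192\right) \left(576 + 0\right)}}{4}) = - (\frac{1}{2} + \frac{\sqrt{450 + 987 \cdot 576}}{4}) = - (\frac{1}{2} + \frac{\sqrt{450 + 568512}}{4}) = - (\frac{1}{2} + \frac{\sqrt{568962}}{4}) = - (\frac{1}{2} + \frac{3 \sqrt{63218}}{4}) = - \frac{1}{2} - \frac{3 \sqrt{63218}}{4}$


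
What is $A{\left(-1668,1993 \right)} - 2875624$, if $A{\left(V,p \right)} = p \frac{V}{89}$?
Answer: $- \frac{259254860}{89} \approx -2.913 \cdot 10^{6}$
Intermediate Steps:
$A{\left(V,p \right)} = \frac{V p}{89}$ ($A{\left(V,p \right)} = p V \frac{1}{89} = p \frac{V}{89} = \frac{V p}{89}$)
$A{\left(-1668,1993 \right)} - 2875624 = \frac{1}{89} \left(-1668\right) 1993 - 2875624 = - \frac{3324324}{89} - 2875624 = - \frac{259254860}{89}$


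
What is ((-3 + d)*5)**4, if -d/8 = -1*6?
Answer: 2562890625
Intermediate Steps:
d = 48 (d = -(-8)*6 = -8*(-6) = 48)
((-3 + d)*5)**4 = ((-3 + 48)*5)**4 = (45*5)**4 = 225**4 = 2562890625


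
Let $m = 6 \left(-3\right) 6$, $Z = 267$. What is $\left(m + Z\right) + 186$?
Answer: $345$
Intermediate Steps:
$m = -108$ ($m = \left(-18\right) 6 = -108$)
$\left(m + Z\right) + 186 = \left(-108 + 267\right) + 186 = 159 + 186 = 345$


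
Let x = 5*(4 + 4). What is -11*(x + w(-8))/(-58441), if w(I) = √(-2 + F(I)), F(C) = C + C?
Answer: 440/58441 + 33*I*√2/58441 ≈ 0.007529 + 0.00079857*I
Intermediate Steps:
F(C) = 2*C
x = 40 (x = 5*8 = 40)
w(I) = √(-2 + 2*I)
-11*(x + w(-8))/(-58441) = -11*(40 + √(-2 + 2*(-8)))/(-58441) = -11*(40 + √(-2 - 16))*(-1/58441) = -11*(40 + √(-18))*(-1/58441) = -11*(40 + 3*I*√2)*(-1/58441) = (-440 - 33*I*√2)*(-1/58441) = 440/58441 + 33*I*√2/58441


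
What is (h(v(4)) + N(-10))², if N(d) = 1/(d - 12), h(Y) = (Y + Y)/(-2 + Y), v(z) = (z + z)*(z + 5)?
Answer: 2399401/592900 ≈ 4.0469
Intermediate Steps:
v(z) = 2*z*(5 + z) (v(z) = (2*z)*(5 + z) = 2*z*(5 + z))
h(Y) = 2*Y/(-2 + Y) (h(Y) = (2*Y)/(-2 + Y) = 2*Y/(-2 + Y))
N(d) = 1/(-12 + d)
(h(v(4)) + N(-10))² = (2*(2*4*(5 + 4))/(-2 + 2*4*(5 + 4)) + 1/(-12 - 10))² = (2*(2*4*9)/(-2 + 2*4*9) + 1/(-22))² = (2*72/(-2 + 72) - 1/22)² = (2*72/70 - 1/22)² = (2*72*(1/70) - 1/22)² = (72/35 - 1/22)² = (1549/770)² = 2399401/592900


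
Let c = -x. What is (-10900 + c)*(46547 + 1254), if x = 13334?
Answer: -1158409434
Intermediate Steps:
c = -13334 (c = -1*13334 = -13334)
(-10900 + c)*(46547 + 1254) = (-10900 - 13334)*(46547 + 1254) = -24234*47801 = -1158409434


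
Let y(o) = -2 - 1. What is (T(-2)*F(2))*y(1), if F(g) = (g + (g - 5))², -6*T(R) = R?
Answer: -1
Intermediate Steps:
T(R) = -R/6
F(g) = (-5 + 2*g)² (F(g) = (g + (-5 + g))² = (-5 + 2*g)²)
y(o) = -3
(T(-2)*F(2))*y(1) = ((-⅙*(-2))*(-5 + 2*2)²)*(-3) = ((-5 + 4)²/3)*(-3) = ((⅓)*(-1)²)*(-3) = ((⅓)*1)*(-3) = (⅓)*(-3) = -1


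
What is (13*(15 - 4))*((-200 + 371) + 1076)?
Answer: 178321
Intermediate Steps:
(13*(15 - 4))*((-200 + 371) + 1076) = (13*11)*(171 + 1076) = 143*1247 = 178321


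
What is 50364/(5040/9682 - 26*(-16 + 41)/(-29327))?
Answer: 3575139080274/38525345 ≈ 92800.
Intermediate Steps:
50364/(5040/9682 - 26*(-16 + 41)/(-29327)) = 50364/(5040*(1/9682) - 26*25*(-1/29327)) = 50364/(2520/4841 - 650*(-1/29327)) = 50364/(2520/4841 + 650/29327) = 50364/(77050690/141972007) = 50364*(141972007/77050690) = 3575139080274/38525345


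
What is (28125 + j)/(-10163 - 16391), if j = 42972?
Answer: -71097/26554 ≈ -2.6774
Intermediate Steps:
(28125 + j)/(-10163 - 16391) = (28125 + 42972)/(-10163 - 16391) = 71097/(-26554) = 71097*(-1/26554) = -71097/26554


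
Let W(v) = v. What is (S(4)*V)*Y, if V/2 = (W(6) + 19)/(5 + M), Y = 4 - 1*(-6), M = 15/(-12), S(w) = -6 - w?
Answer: -4000/3 ≈ -1333.3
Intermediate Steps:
M = -5/4 (M = 15*(-1/12) = -5/4 ≈ -1.2500)
Y = 10 (Y = 4 + 6 = 10)
V = 40/3 (V = 2*((6 + 19)/(5 - 5/4)) = 2*(25/(15/4)) = 2*(25*(4/15)) = 2*(20/3) = 40/3 ≈ 13.333)
(S(4)*V)*Y = ((-6 - 1*4)*(40/3))*10 = ((-6 - 4)*(40/3))*10 = -10*40/3*10 = -400/3*10 = -4000/3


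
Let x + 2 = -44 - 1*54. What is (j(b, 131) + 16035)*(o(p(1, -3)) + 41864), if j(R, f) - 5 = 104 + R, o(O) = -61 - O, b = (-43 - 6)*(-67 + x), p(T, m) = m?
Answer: 1017014562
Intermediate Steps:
x = -100 (x = -2 + (-44 - 1*54) = -2 + (-44 - 54) = -2 - 98 = -100)
b = 8183 (b = (-43 - 6)*(-67 - 100) = -49*(-167) = 8183)
j(R, f) = 109 + R (j(R, f) = 5 + (104 + R) = 109 + R)
(j(b, 131) + 16035)*(o(p(1, -3)) + 41864) = ((109 + 8183) + 16035)*((-61 - 1*(-3)) + 41864) = (8292 + 16035)*((-61 + 3) + 41864) = 24327*(-58 + 41864) = 24327*41806 = 1017014562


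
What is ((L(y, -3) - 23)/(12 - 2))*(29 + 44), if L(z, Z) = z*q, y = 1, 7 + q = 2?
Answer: -1022/5 ≈ -204.40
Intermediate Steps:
q = -5 (q = -7 + 2 = -5)
L(z, Z) = -5*z (L(z, Z) = z*(-5) = -5*z)
((L(y, -3) - 23)/(12 - 2))*(29 + 44) = ((-5*1 - 23)/(12 - 2))*(29 + 44) = ((-5 - 23)/10)*73 = -28*⅒*73 = -14/5*73 = -1022/5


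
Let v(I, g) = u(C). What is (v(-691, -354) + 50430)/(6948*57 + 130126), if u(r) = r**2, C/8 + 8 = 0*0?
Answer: 27263/263081 ≈ 0.10363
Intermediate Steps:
C = -64 (C = -64 + 8*(0*0) = -64 + 8*0 = -64 + 0 = -64)
v(I, g) = 4096 (v(I, g) = (-64)**2 = 4096)
(v(-691, -354) + 50430)/(6948*57 + 130126) = (4096 + 50430)/(6948*57 + 130126) = 54526/(396036 + 130126) = 54526/526162 = 54526*(1/526162) = 27263/263081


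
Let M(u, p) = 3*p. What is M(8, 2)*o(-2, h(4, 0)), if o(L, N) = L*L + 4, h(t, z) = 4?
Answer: 48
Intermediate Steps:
o(L, N) = 4 + L**2 (o(L, N) = L**2 + 4 = 4 + L**2)
M(8, 2)*o(-2, h(4, 0)) = (3*2)*(4 + (-2)**2) = 6*(4 + 4) = 6*8 = 48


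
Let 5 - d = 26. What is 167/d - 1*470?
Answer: -10037/21 ≈ -477.95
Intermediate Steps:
d = -21 (d = 5 - 1*26 = 5 - 26 = -21)
167/d - 1*470 = 167/(-21) - 1*470 = 167*(-1/21) - 470 = -167/21 - 470 = -10037/21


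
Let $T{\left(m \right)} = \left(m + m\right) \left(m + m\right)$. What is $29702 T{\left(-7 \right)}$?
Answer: $5821592$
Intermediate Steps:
$T{\left(m \right)} = 4 m^{2}$ ($T{\left(m \right)} = 2 m 2 m = 4 m^{2}$)
$29702 T{\left(-7 \right)} = 29702 \cdot 4 \left(-7\right)^{2} = 29702 \cdot 4 \cdot 49 = 29702 \cdot 196 = 5821592$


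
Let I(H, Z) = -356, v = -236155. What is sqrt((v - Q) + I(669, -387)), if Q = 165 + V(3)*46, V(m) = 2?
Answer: 28*I*sqrt(302) ≈ 486.59*I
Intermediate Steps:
Q = 257 (Q = 165 + 2*46 = 165 + 92 = 257)
sqrt((v - Q) + I(669, -387)) = sqrt((-236155 - 1*257) - 356) = sqrt((-236155 - 257) - 356) = sqrt(-236412 - 356) = sqrt(-236768) = 28*I*sqrt(302)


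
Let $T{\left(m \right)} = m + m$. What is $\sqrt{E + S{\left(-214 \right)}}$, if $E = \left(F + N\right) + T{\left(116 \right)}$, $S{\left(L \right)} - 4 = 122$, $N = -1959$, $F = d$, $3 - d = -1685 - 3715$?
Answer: $\sqrt{3802} \approx 61.66$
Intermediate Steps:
$T{\left(m \right)} = 2 m$
$d = 5403$ ($d = 3 - \left(-1685 - 3715\right) = 3 - -5400 = 3 + 5400 = 5403$)
$F = 5403$
$S{\left(L \right)} = 126$ ($S{\left(L \right)} = 4 + 122 = 126$)
$E = 3676$ ($E = \left(5403 - 1959\right) + 2 \cdot 116 = 3444 + 232 = 3676$)
$\sqrt{E + S{\left(-214 \right)}} = \sqrt{3676 + 126} = \sqrt{3802}$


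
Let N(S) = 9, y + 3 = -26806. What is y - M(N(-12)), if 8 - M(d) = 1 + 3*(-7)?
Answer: -26837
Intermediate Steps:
y = -26809 (y = -3 - 26806 = -26809)
M(d) = 28 (M(d) = 8 - (1 + 3*(-7)) = 8 - (1 - 21) = 8 - 1*(-20) = 8 + 20 = 28)
y - M(N(-12)) = -26809 - 1*28 = -26809 - 28 = -26837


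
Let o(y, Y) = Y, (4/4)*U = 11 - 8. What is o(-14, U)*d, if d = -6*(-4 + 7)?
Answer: -54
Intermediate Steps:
U = 3 (U = 11 - 8 = 3)
d = -18 (d = -6*3 = -18)
o(-14, U)*d = 3*(-18) = -54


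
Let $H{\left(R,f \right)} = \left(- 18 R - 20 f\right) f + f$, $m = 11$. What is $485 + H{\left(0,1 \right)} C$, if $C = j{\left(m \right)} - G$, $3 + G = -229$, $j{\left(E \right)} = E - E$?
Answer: $-3923$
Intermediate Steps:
$j{\left(E \right)} = 0$
$G = -232$ ($G = -3 - 229 = -232$)
$H{\left(R,f \right)} = f + f \left(- 20 f - 18 R\right)$ ($H{\left(R,f \right)} = \left(- 20 f - 18 R\right) f + f = f \left(- 20 f - 18 R\right) + f = f + f \left(- 20 f - 18 R\right)$)
$C = 232$ ($C = 0 - -232 = 0 + 232 = 232$)
$485 + H{\left(0,1 \right)} C = 485 + 1 \left(1 - 20 - 0\right) 232 = 485 + 1 \left(1 - 20 + 0\right) 232 = 485 + 1 \left(-19\right) 232 = 485 - 4408 = -3923$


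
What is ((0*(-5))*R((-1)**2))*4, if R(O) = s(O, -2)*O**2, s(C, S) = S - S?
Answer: 0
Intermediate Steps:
s(C, S) = 0
R(O) = 0 (R(O) = 0*O**2 = 0)
((0*(-5))*R((-1)**2))*4 = ((0*(-5))*0)*4 = (0*0)*4 = 0*4 = 0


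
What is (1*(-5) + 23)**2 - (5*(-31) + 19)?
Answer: 460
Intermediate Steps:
(1*(-5) + 23)**2 - (5*(-31) + 19) = (-5 + 23)**2 - (-155 + 19) = 18**2 - 1*(-136) = 324 + 136 = 460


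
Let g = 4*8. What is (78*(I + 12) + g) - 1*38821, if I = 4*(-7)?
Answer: -40037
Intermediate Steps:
I = -28
g = 32
(78*(I + 12) + g) - 1*38821 = (78*(-28 + 12) + 32) - 1*38821 = (78*(-16) + 32) - 38821 = (-1248 + 32) - 38821 = -1216 - 38821 = -40037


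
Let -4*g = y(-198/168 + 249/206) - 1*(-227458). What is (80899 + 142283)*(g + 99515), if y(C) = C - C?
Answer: 9518823891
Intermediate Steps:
y(C) = 0
g = -113729/2 (g = -(0 - 1*(-227458))/4 = -(0 + 227458)/4 = -¼*227458 = -113729/2 ≈ -56865.)
(80899 + 142283)*(g + 99515) = (80899 + 142283)*(-113729/2 + 99515) = 223182*(85301/2) = 9518823891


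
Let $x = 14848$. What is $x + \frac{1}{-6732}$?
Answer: $\frac{99956735}{6732} \approx 14848.0$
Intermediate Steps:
$x + \frac{1}{-6732} = 14848 + \frac{1}{-6732} = 14848 - \frac{1}{6732} = \frac{99956735}{6732}$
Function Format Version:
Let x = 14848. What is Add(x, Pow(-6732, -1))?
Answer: Rational(99956735, 6732) ≈ 14848.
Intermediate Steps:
Add(x, Pow(-6732, -1)) = Add(14848, Pow(-6732, -1)) = Add(14848, Rational(-1, 6732)) = Rational(99956735, 6732)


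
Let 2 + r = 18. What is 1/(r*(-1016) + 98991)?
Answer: 1/82735 ≈ 1.2087e-5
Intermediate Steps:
r = 16 (r = -2 + 18 = 16)
1/(r*(-1016) + 98991) = 1/(16*(-1016) + 98991) = 1/(-16256 + 98991) = 1/82735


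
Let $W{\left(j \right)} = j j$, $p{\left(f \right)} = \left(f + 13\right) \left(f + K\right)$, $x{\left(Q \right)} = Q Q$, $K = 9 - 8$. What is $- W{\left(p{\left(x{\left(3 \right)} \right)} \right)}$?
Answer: $-48400$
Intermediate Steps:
$K = 1$ ($K = 9 - 8 = 1$)
$x{\left(Q \right)} = Q^{2}$
$p{\left(f \right)} = \left(1 + f\right) \left(13 + f\right)$ ($p{\left(f \right)} = \left(f + 13\right) \left(f + 1\right) = \left(13 + f\right) \left(1 + f\right) = \left(1 + f\right) \left(13 + f\right)$)
$W{\left(j \right)} = j^{2}$
$- W{\left(p{\left(x{\left(3 \right)} \right)} \right)} = - \left(13 + \left(3^{2}\right)^{2} + 14 \cdot 3^{2}\right)^{2} = - \left(13 + 9^{2} + 14 \cdot 9\right)^{2} = - \left(13 + 81 + 126\right)^{2} = - 220^{2} = \left(-1\right) 48400 = -48400$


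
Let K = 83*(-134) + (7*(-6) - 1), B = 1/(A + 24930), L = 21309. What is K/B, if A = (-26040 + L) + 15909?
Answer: -403145820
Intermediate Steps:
A = 11178 (A = (-26040 + 21309) + 15909 = -4731 + 15909 = 11178)
B = 1/36108 (B = 1/(11178 + 24930) = 1/36108 ≈ 2.7695e-5)
K = -11165 (K = -11122 + (-42 - 1) = -11122 - 43 = -11165)
K/B = -11165/1/36108 = -11165*36108 = -403145820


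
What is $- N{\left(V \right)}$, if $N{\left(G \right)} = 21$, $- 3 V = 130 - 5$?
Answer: $-21$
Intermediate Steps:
$V = - \frac{125}{3}$ ($V = - \frac{130 - 5}{3} = \left(- \frac{1}{3}\right) 125 = - \frac{125}{3} \approx -41.667$)
$- N{\left(V \right)} = \left(-1\right) 21 = -21$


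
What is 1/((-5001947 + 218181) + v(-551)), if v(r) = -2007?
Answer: -1/4785773 ≈ -2.0895e-7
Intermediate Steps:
1/((-5001947 + 218181) + v(-551)) = 1/((-5001947 + 218181) - 2007) = 1/(-4783766 - 2007) = 1/(-4785773) = -1/4785773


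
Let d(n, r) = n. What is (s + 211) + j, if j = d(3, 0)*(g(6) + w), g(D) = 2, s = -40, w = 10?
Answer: 207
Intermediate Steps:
j = 36 (j = 3*(2 + 10) = 3*12 = 36)
(s + 211) + j = (-40 + 211) + 36 = 171 + 36 = 207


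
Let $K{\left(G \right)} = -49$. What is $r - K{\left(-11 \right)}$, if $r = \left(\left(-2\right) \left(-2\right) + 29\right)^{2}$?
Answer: $1138$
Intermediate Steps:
$r = 1089$ ($r = \left(4 + 29\right)^{2} = 33^{2} = 1089$)
$r - K{\left(-11 \right)} = 1089 - -49 = 1089 + 49 = 1138$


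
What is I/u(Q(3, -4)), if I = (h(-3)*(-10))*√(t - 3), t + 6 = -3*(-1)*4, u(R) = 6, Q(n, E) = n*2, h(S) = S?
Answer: 5*√3 ≈ 8.6602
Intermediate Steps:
Q(n, E) = 2*n
t = 6 (t = -6 - 3*(-1)*4 = -6 + 3*4 = -6 + 12 = 6)
I = 30*√3 (I = (-3*(-10))*√(6 - 3) = 30*√3 ≈ 51.962)
I/u(Q(3, -4)) = (30*√3)/6 = (30*√3)*(⅙) = 5*√3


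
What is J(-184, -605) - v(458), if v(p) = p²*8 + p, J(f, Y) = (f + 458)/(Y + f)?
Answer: -1324392004/789 ≈ -1.6786e+6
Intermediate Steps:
J(f, Y) = (458 + f)/(Y + f)
v(p) = p + 8*p² (v(p) = 8*p² + p = p + 8*p²)
J(-184, -605) - v(458) = (458 - 184)/(-605 - 184) - 458*(1 + 8*458) = 274/(-789) - 458*(1 + 3664) = -1/789*274 - 458*3665 = -274/789 - 1*1678570 = -274/789 - 1678570 = -1324392004/789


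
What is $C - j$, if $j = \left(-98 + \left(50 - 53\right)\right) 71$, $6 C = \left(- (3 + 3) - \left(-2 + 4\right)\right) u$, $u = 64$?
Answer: $\frac{21257}{3} \approx 7085.7$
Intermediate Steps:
$C = - \frac{256}{3}$ ($C = \frac{\left(- (3 + 3) - \left(-2 + 4\right)\right) 64}{6} = \frac{\left(\left(-1\right) 6 - 2\right) 64}{6} = \frac{\left(-6 - 2\right) 64}{6} = \frac{\left(-8\right) 64}{6} = \frac{1}{6} \left(-512\right) = - \frac{256}{3} \approx -85.333$)
$j = -7171$ ($j = \left(-98 - 3\right) 71 = \left(-101\right) 71 = -7171$)
$C - j = - \frac{256}{3} - -7171 = - \frac{256}{3} + 7171 = \frac{21257}{3}$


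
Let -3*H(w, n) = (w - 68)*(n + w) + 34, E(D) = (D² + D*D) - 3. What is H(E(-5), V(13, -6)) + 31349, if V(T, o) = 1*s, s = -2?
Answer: 94958/3 ≈ 31653.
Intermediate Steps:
E(D) = -3 + 2*D² (E(D) = (D² + D²) - 3 = 2*D² - 3 = -3 + 2*D²)
V(T, o) = -2 (V(T, o) = 1*(-2) = -2)
H(w, n) = -34/3 - (-68 + w)*(n + w)/3 (H(w, n) = -((w - 68)*(n + w) + 34)/3 = -((-68 + w)*(n + w) + 34)/3 = -(34 + (-68 + w)*(n + w))/3 = -34/3 - (-68 + w)*(n + w)/3)
H(E(-5), V(13, -6)) + 31349 = (-34/3 - (-3 + 2*(-5)²)²/3 + (68/3)*(-2) + 68*(-3 + 2*(-5)²)/3 - ⅓*(-2)*(-3 + 2*(-5)²)) + 31349 = (-34/3 - (-3 + 2*25)²/3 - 136/3 + 68*(-3 + 2*25)/3 - ⅓*(-2)*(-3 + 2*25)) + 31349 = (-34/3 - (-3 + 50)²/3 - 136/3 + 68*(-3 + 50)/3 - ⅓*(-2)*(-3 + 50)) + 31349 = (-34/3 - ⅓*47² - 136/3 + (68/3)*47 - ⅓*(-2)*47) + 31349 = (-34/3 - ⅓*2209 - 136/3 + 3196/3 + 94/3) + 31349 = (-34/3 - 2209/3 - 136/3 + 3196/3 + 94/3) + 31349 = 911/3 + 31349 = 94958/3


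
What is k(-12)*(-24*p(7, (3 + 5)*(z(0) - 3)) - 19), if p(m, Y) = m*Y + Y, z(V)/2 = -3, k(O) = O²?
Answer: 1987920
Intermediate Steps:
z(V) = -6 (z(V) = 2*(-3) = -6)
p(m, Y) = Y + Y*m (p(m, Y) = Y*m + Y = Y + Y*m)
k(-12)*(-24*p(7, (3 + 5)*(z(0) - 3)) - 19) = (-12)²*(-24*(3 + 5)*(-6 - 3)*(1 + 7) - 19) = 144*(-24*8*(-9)*8 - 19) = 144*(-(-1728)*8 - 19) = 144*(-24*(-576) - 19) = 144*(13824 - 19) = 144*13805 = 1987920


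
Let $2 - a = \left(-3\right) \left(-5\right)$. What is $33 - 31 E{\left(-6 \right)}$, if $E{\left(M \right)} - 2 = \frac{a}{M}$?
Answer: $- \frac{577}{6} \approx -96.167$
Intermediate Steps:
$a = -13$ ($a = 2 - \left(-3\right) \left(-5\right) = 2 - 15 = -13$)
$E{\left(M \right)} = 2 - \frac{13}{M}$
$33 - 31 E{\left(-6 \right)} = 33 - 31 \left(2 - \frac{13}{-6}\right) = 33 - 31 \left(2 - - \frac{13}{6}\right) = 33 - 31 \left(2 + \frac{13}{6}\right) = 33 - \frac{775}{6} = - \frac{577}{6}$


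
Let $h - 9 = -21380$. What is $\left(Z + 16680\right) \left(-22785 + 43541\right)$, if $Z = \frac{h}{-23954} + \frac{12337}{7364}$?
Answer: $\frac{1090712650574397}{3149951} \approx 3.4626 \cdot 10^{8}$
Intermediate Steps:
$h = -21371$ ($h = 9 - 21380 = -21371$)
$Z = \frac{32349753}{12599804}$ ($Z = - \frac{21371}{-23954} + \frac{12337}{7364} = \left(-21371\right) \left(- \frac{1}{23954}\right) + 12337 \cdot \frac{1}{7364} = \frac{3053}{3422} + \frac{12337}{7364} = \frac{32349753}{12599804} \approx 2.5675$)
$\left(Z + 16680\right) \left(-22785 + 43541\right) = \left(\frac{32349753}{12599804} + 16680\right) \left(-22785 + 43541\right) = \frac{210197080473}{12599804} \cdot 20756 = \frac{1090712650574397}{3149951}$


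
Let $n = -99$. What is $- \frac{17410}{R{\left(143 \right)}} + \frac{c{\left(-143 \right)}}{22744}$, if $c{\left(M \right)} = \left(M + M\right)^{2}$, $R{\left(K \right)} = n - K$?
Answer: $\frac{51970959}{688006} \approx 75.539$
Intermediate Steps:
$R{\left(K \right)} = -99 - K$
$c{\left(M \right)} = 4 M^{2}$ ($c{\left(M \right)} = \left(2 M\right)^{2} = 4 M^{2}$)
$- \frac{17410}{R{\left(143 \right)}} + \frac{c{\left(-143 \right)}}{22744} = - \frac{17410}{-99 - 143} + \frac{4 \left(-143\right)^{2}}{22744} = - \frac{17410}{-99 - 143} + 4 \cdot 20449 \cdot \frac{1}{22744} = - \frac{17410}{-242} + 81796 \cdot \frac{1}{22744} = \left(-17410\right) \left(- \frac{1}{242}\right) + \frac{20449}{5686} = \frac{8705}{121} + \frac{20449}{5686} = \frac{51970959}{688006}$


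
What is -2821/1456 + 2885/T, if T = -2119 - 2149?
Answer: -44617/17072 ≈ -2.6135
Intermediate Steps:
T = -4268
-2821/1456 + 2885/T = -2821/1456 + 2885/(-4268) = -2821*1/1456 + 2885*(-1/4268) = -31/16 - 2885/4268 = -44617/17072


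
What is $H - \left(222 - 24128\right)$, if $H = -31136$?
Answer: $-7230$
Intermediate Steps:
$H - \left(222 - 24128\right) = -31136 - \left(222 - 24128\right) = -31136 - -23906 = -31136 + 23906 = -7230$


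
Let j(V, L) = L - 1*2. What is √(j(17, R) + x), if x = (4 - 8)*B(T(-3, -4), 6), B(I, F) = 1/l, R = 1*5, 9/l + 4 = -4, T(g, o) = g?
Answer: √59/3 ≈ 2.5604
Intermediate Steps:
l = -9/8 (l = 9/(-4 - 4) = 9/(-8) = 9*(-⅛) = -9/8 ≈ -1.1250)
R = 5
j(V, L) = -2 + L (j(V, L) = L - 2 = -2 + L)
B(I, F) = -8/9 (B(I, F) = 1/(-9/8) = -8/9)
x = 32/9 (x = (4 - 8)*(-8/9) = -4*(-8/9) = 32/9 ≈ 3.5556)
√(j(17, R) + x) = √((-2 + 5) + 32/9) = √(3 + 32/9) = √(59/9) = √59/3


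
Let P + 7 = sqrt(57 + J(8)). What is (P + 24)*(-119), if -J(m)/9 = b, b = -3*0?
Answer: -2023 - 119*sqrt(57) ≈ -2921.4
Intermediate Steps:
b = 0
J(m) = 0 (J(m) = -9*0 = 0)
P = -7 + sqrt(57) (P = -7 + sqrt(57 + 0) = -7 + sqrt(57) ≈ 0.54983)
(P + 24)*(-119) = ((-7 + sqrt(57)) + 24)*(-119) = (17 + sqrt(57))*(-119) = -2023 - 119*sqrt(57)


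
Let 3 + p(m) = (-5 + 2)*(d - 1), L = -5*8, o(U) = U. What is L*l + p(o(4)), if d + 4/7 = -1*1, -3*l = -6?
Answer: -527/7 ≈ -75.286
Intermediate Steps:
L = -40
l = 2 (l = -⅓*(-6) = 2)
d = -11/7 (d = -4/7 - 1*1 = -4/7 - 1 = -11/7 ≈ -1.5714)
p(m) = 33/7 (p(m) = -3 + (-5 + 2)*(-11/7 - 1) = -3 - 3*(-18/7) = -3 + 54/7 = 33/7)
L*l + p(o(4)) = -40*2 + 33/7 = -80 + 33/7 = -527/7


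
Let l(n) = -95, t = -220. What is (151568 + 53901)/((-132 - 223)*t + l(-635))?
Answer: 205469/78005 ≈ 2.6340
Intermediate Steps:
(151568 + 53901)/((-132 - 223)*t + l(-635)) = (151568 + 53901)/((-132 - 223)*(-220) - 95) = 205469/(-355*(-220) - 95) = 205469/(78100 - 95) = 205469/78005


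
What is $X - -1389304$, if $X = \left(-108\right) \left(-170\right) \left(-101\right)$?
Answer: $-465056$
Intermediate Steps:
$X = -1854360$ ($X = 18360 \left(-101\right) = -1854360$)
$X - -1389304 = -1854360 - -1389304 = -1854360 + 1389304 = -465056$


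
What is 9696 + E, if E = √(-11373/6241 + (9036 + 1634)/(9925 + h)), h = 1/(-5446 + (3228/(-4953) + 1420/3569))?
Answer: 9696 + I*√1059943173572625059697026446737497843898482666833/1190997659610869983534659 ≈ 9696.0 + 0.86443*I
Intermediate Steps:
h = -5892419/32091609698 (h = 1/(-5446 + (3228*(-1/4953) + 1420*(1/3569))) = 1/(-5446 + (-1076/1651 + 1420/3569)) = 1/(-5446 - 1495824/5892419) = 1/(-32091609698/5892419) = -5892419/32091609698 ≈ -0.00018361)
E = I*√52567395161724432643907638784977/8387409469486083 (E = √(-11373/6241 + (9036 + 1634)/(9925 - 5892419/32091609698)) = √(-11373*1/6241 + 10670/(318509220360231/32091609698)) = √(-11373/6241 + 10670*(32091609698/318509220360231)) = √(-11373/6241 + 342417475477660/318509220360231) = √(-1485377898700831103/1987816044268201671) = I*√52567395161724432643907638784977/8387409469486083 ≈ 0.86443*I)
9696 + E = 9696 + I*√1059943173572625059697026446737497843898482666833/1190997659610869983534659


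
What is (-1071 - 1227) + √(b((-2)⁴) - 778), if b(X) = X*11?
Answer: -2298 + I*√602 ≈ -2298.0 + 24.536*I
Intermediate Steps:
b(X) = 11*X
(-1071 - 1227) + √(b((-2)⁴) - 778) = (-1071 - 1227) + √(11*(-2)⁴ - 778) = -2298 + √(11*16 - 778) = -2298 + √(176 - 778) = -2298 + √(-602) = -2298 + I*√602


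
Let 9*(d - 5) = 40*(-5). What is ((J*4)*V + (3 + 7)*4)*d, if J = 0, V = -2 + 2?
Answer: -6200/9 ≈ -688.89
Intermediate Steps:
V = 0
d = -155/9 (d = 5 + (40*(-5))/9 = 5 + (⅑)*(-200) = 5 - 200/9 = -155/9 ≈ -17.222)
((J*4)*V + (3 + 7)*4)*d = ((0*4)*0 + (3 + 7)*4)*(-155/9) = (0*0 + 10*4)*(-155/9) = (0 + 40)*(-155/9) = 40*(-155/9) = -6200/9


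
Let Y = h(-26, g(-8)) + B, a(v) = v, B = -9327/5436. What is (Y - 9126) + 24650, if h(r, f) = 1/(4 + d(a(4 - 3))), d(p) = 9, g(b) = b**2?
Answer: 365644739/23556 ≈ 15522.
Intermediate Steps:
B = -3109/1812 (B = -9327*1/5436 = -3109/1812 ≈ -1.7158)
h(r, f) = 1/13 (h(r, f) = 1/(4 + 9) = 1/13)
Y = -38605/23556 (Y = 1/13 - 3109/1812 = -38605/23556 ≈ -1.6389)
(Y - 9126) + 24650 = (-38605/23556 - 9126) + 24650 = -215010661/23556 + 24650 = 365644739/23556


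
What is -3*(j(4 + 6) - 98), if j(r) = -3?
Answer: 303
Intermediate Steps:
-3*(j(4 + 6) - 98) = -3*(-3 - 98) = -3*(-101) = 303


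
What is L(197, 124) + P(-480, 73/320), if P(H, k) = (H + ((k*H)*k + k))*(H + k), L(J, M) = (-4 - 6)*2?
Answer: 49591419607/204800 ≈ 2.4215e+5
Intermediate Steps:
L(J, M) = -20 (L(J, M) = -10*2 = -20)
P(H, k) = (H + k)*(H + k + H*k²) (P(H, k) = (H + ((H*k)*k + k))*(H + k) = (H + (H*k² + k))*(H + k) = (H + (k + H*k²))*(H + k) = (H + k + H*k²)*(H + k) = (H + k)*(H + k + H*k²))
L(197, 124) + P(-480, 73/320) = -20 + ((-480)² + (73/320)² - 480*(73/320)³ + (-480)²*(73/320)² + 2*(-480)*(73/320)) = -20 + (230400 + (73*(1/320))² - 480*(73*(1/320))³ + 230400*(73*(1/320))² + 2*(-480)*(73*(1/320))) = -20 + (230400 + (73/320)² - 480*(73/320)³ + 230400*(73/320)² + 2*(-480)*(73/320)) = -20 + (230400 + 5329/102400 - 480*389017/32768000 + 230400*(5329/102400) - 219) = -20 + (230400 + 5329/102400 - 1167051/204800 + 47961/4 - 219) = -20 + 49595515607/204800 = 49591419607/204800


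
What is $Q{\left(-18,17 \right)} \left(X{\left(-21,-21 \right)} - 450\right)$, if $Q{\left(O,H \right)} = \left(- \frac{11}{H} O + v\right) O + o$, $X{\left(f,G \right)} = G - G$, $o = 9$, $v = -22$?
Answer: $- \frac{1494450}{17} \approx -87909.0$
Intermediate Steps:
$X{\left(f,G \right)} = 0$
$Q{\left(O,H \right)} = 9 + O \left(-22 - \frac{11 O}{H}\right)$ ($Q{\left(O,H \right)} = \left(- \frac{11}{H} O - 22\right) O + 9 = \left(- \frac{11 O}{H} - 22\right) O + 9 = \left(-22 - \frac{11 O}{H}\right) O + 9 = O \left(-22 - \frac{11 O}{H}\right) + 9 = 9 + O \left(-22 - \frac{11 O}{H}\right)$)
$Q{\left(-18,17 \right)} \left(X{\left(-21,-21 \right)} - 450\right) = \left(9 - -396 - \frac{11 \left(-18\right)^{2}}{17}\right) \left(0 - 450\right) = \left(9 + 396 - \frac{11}{17} \cdot 324\right) \left(-450\right) = \left(9 + 396 - \frac{3564}{17}\right) \left(-450\right) = \frac{3321}{17} \left(-450\right) = - \frac{1494450}{17}$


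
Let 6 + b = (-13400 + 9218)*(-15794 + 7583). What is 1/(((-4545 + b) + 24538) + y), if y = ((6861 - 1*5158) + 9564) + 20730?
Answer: 1/34390386 ≈ 2.9078e-8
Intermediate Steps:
b = 34338396 (b = -6 + (-13400 + 9218)*(-15794 + 7583) = -6 - 4182*(-8211) = -6 + 34338402 = 34338396)
y = 31997 (y = ((6861 - 5158) + 9564) + 20730 = (1703 + 9564) + 20730 = 11267 + 20730 = 31997)
1/(((-4545 + b) + 24538) + y) = 1/(((-4545 + 34338396) + 24538) + 31997) = 1/((34333851 + 24538) + 31997) = 1/(34358389 + 31997) = 1/34390386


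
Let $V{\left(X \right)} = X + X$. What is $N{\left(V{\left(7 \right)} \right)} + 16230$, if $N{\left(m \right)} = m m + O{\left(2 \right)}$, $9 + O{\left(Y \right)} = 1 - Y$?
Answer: $16416$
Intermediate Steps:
$O{\left(Y \right)} = -8 - Y$ ($O{\left(Y \right)} = -9 - \left(-1 + Y\right) = -8 - Y$)
$V{\left(X \right)} = 2 X$
$N{\left(m \right)} = -10 + m^{2}$ ($N{\left(m \right)} = m m - 10 = m^{2} - 10 = -10 + m^{2}$)
$N{\left(V{\left(7 \right)} \right)} + 16230 = \left(-10 + \left(2 \cdot 7\right)^{2}\right) + 16230 = \left(-10 + 14^{2}\right) + 16230 = \left(-10 + 196\right) + 16230 = 186 + 16230 = 16416$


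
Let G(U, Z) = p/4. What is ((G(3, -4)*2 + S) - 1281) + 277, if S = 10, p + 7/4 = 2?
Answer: -7951/8 ≈ -993.88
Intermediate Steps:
p = 1/4 (p = -7/4 + 2 = 1/4 ≈ 0.25000)
G(U, Z) = 1/16 (G(U, Z) = (1/4)/4 = (1/4)*(1/4) = 1/16)
((G(3, -4)*2 + S) - 1281) + 277 = (((1/16)*2 + 10) - 1281) + 277 = ((1/8 + 10) - 1281) + 277 = (81/8 - 1281) + 277 = -10167/8 + 277 = -7951/8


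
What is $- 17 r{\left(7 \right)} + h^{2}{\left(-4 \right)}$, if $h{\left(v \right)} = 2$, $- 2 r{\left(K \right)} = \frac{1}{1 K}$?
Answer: $\frac{73}{14} \approx 5.2143$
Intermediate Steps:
$r{\left(K \right)} = - \frac{1}{2 K}$ ($r{\left(K \right)} = - \frac{1}{2 \cdot 1 K} = - \frac{1}{2 K}$)
$- 17 r{\left(7 \right)} + h^{2}{\left(-4 \right)} = - 17 \left(- \frac{1}{2 \cdot 7}\right) + 2^{2} = - 17 \left(\left(- \frac{1}{2}\right) \frac{1}{7}\right) + 4 = \left(-17\right) \left(- \frac{1}{14}\right) + 4 = \frac{17}{14} + 4 = \frac{73}{14}$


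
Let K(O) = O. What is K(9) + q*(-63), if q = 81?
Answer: -5094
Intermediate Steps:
K(9) + q*(-63) = 9 + 81*(-63) = 9 - 5103 = -5094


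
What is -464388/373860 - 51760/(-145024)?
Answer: -249981311/282388920 ≈ -0.88524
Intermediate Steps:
-464388/373860 - 51760/(-145024) = -464388*1/373860 - 51760*(-1/145024) = -38699/31155 + 3235/9064 = -249981311/282388920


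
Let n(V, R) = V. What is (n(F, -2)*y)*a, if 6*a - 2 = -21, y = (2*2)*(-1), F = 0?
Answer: 0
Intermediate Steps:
y = -4 (y = 4*(-1) = -4)
a = -19/6 (a = ⅓ + (⅙)*(-21) = ⅓ - 7/2 = -19/6 ≈ -3.1667)
(n(F, -2)*y)*a = (0*(-4))*(-19/6) = 0*(-19/6) = 0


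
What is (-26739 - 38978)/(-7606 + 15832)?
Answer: -65717/8226 ≈ -7.9889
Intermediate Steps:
(-26739 - 38978)/(-7606 + 15832) = -65717/8226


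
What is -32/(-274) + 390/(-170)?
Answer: -5071/2329 ≈ -2.1773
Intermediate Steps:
-32/(-274) + 390/(-170) = -32*(-1/274) + 390*(-1/170) = 16/137 - 39/17 = -5071/2329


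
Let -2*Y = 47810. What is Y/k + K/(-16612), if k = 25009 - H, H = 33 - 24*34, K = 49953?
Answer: -421374409/107114176 ≈ -3.9339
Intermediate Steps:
Y = -23905 (Y = -½*47810 = -23905)
H = -783 (H = 33 - 816 = -783)
k = 25792 (k = 25009 - 1*(-783) = 25009 + 783 = 25792)
Y/k + K/(-16612) = -23905/25792 + 49953/(-16612) = -23905*1/25792 + 49953*(-1/16612) = -23905/25792 - 49953/16612 = -421374409/107114176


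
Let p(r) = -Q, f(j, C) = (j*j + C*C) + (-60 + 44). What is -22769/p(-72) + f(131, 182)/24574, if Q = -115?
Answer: -553744471/2826010 ≈ -195.95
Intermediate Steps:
f(j, C) = -16 + C² + j² (f(j, C) = (j² + C²) - 16 = (C² + j²) - 16 = -16 + C² + j²)
p(r) = 115 (p(r) = -1*(-115) = 115)
-22769/p(-72) + f(131, 182)/24574 = -22769/115 + (-16 + 182² + 131²)/24574 = -22769*1/115 + (-16 + 33124 + 17161)*(1/24574) = -22769/115 + 50269*(1/24574) = -22769/115 + 50269/24574 = -553744471/2826010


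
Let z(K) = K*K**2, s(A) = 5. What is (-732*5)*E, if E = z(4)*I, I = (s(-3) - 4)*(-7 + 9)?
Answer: -468480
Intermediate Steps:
z(K) = K**3
I = 2 (I = (5 - 4)*(-7 + 9) = 1*2 = 2)
E = 128 (E = 4**3*2 = 64*2 = 128)
(-732*5)*E = -732*5*128 = -122*30*128 = -3660*128 = -468480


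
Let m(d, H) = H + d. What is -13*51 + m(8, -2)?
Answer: -657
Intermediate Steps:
-13*51 + m(8, -2) = -13*51 + (-2 + 8) = -663 + 6 = -657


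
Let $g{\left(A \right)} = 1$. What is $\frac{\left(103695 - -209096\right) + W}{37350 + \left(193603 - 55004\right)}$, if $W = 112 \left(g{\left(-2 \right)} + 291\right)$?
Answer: $\frac{345495}{175949} \approx 1.9636$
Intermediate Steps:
$W = 32704$ ($W = 112 \left(1 + 291\right) = 112 \cdot 292 = 32704$)
$\frac{\left(103695 - -209096\right) + W}{37350 + \left(193603 - 55004\right)} = \frac{\left(103695 - -209096\right) + 32704}{37350 + \left(193603 - 55004\right)} = \frac{\left(103695 + 209096\right) + 32704}{37350 + 138599} = \frac{312791 + 32704}{175949} = 345495 \cdot \frac{1}{175949} = \frac{345495}{175949}$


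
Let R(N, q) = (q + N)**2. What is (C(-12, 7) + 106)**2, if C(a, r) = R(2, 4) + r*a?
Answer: 3364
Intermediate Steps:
R(N, q) = (N + q)**2
C(a, r) = 36 + a*r (C(a, r) = (2 + 4)**2 + r*a = 6**2 + a*r = 36 + a*r)
(C(-12, 7) + 106)**2 = ((36 - 12*7) + 106)**2 = ((36 - 84) + 106)**2 = (-48 + 106)**2 = 58**2 = 3364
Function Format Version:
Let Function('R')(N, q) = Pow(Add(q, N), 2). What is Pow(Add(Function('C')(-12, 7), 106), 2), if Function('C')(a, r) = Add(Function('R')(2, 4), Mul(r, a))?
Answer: 3364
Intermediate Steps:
Function('R')(N, q) = Pow(Add(N, q), 2)
Function('C')(a, r) = Add(36, Mul(a, r)) (Function('C')(a, r) = Add(Pow(Add(2, 4), 2), Mul(r, a)) = Add(Pow(6, 2), Mul(a, r)) = Add(36, Mul(a, r)))
Pow(Add(Function('C')(-12, 7), 106), 2) = Pow(Add(Add(36, Mul(-12, 7)), 106), 2) = Pow(Add(Add(36, -84), 106), 2) = Pow(Add(-48, 106), 2) = Pow(58, 2) = 3364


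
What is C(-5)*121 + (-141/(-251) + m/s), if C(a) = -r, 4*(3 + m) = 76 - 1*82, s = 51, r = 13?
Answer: -13419941/8534 ≈ -1572.5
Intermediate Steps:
m = -9/2 (m = -3 + (76 - 1*82)/4 = -3 + (76 - 82)/4 = -3 + (¼)*(-6) = -3 - 3/2 = -9/2 ≈ -4.5000)
C(a) = -13 (C(a) = -1*13 = -13)
C(-5)*121 + (-141/(-251) + m/s) = -13*121 + (-141/(-251) - 9/2/51) = -1573 + (-141*(-1/251) - 9/2*1/51) = -1573 + (141/251 - 3/34) = -1573 + 4041/8534 = -13419941/8534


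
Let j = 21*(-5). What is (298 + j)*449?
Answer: 86657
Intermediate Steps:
j = -105
(298 + j)*449 = (298 - 105)*449 = 193*449 = 86657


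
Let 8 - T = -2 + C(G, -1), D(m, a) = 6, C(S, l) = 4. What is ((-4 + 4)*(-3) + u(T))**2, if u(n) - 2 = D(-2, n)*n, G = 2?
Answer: 1444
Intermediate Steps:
T = 6 (T = 8 - (-2 + 4) = 8 - 1*2 = 8 - 2 = 6)
u(n) = 2 + 6*n
((-4 + 4)*(-3) + u(T))**2 = ((-4 + 4)*(-3) + (2 + 6*6))**2 = (0*(-3) + (2 + 36))**2 = (0 + 38)**2 = 38**2 = 1444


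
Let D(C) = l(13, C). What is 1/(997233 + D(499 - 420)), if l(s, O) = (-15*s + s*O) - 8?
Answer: 1/998057 ≈ 1.0019e-6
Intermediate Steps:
l(s, O) = -8 - 15*s + O*s (l(s, O) = (-15*s + O*s) - 8 = -8 - 15*s + O*s)
D(C) = -203 + 13*C (D(C) = -8 - 15*13 + C*13 = -8 - 195 + 13*C = -203 + 13*C)
1/(997233 + D(499 - 420)) = 1/(997233 + (-203 + 13*(499 - 420))) = 1/(997233 + (-203 + 13*79)) = 1/(997233 + (-203 + 1027)) = 1/(997233 + 824) = 1/998057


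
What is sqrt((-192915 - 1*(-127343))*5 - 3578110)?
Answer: I*sqrt(3905970) ≈ 1976.4*I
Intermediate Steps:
sqrt((-192915 - 1*(-127343))*5 - 3578110) = sqrt((-192915 + 127343)*5 - 3578110) = sqrt(-65572*5 - 3578110) = sqrt(-327860 - 3578110) = sqrt(-3905970) = I*sqrt(3905970)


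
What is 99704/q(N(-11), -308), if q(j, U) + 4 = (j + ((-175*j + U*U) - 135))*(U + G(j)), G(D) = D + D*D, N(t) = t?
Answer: -49852/9567659 ≈ -0.0052105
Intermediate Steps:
G(D) = D + D**2
q(j, U) = -4 + (U + j*(1 + j))*(-135 + U**2 - 174*j) (q(j, U) = -4 + (j + ((-175*j + U*U) - 135))*(U + j*(1 + j)) = -4 + (j + ((-175*j + U**2) - 135))*(U + j*(1 + j)) = -4 + (j + ((U**2 - 175*j) - 135))*(U + j*(1 + j)) = -4 + (j + (-135 + U**2 - 175*j))*(U + j*(1 + j)) = -4 + (-135 + U**2 - 174*j)*(U + j*(1 + j)) = -4 + (U + j*(1 + j))*(-135 + U**2 - 174*j))
99704/q(N(-11), -308) = 99704/(-4 + (-308)**3 - 135*(-308) - 174*(-308)*(-11) - 174*(-11)**2*(1 - 11) - 135*(-11)*(1 - 11) - 11*(-308)**2*(1 - 11)) = 99704/(-4 - 29218112 + 41580 - 589512 - 174*121*(-10) - 135*(-11)*(-10) - 11*94864*(-10)) = 99704/(-4 - 29218112 + 41580 - 589512 + 210540 - 14850 + 10435040) = 99704/(-19135318) = 99704*(-1/19135318) = -49852/9567659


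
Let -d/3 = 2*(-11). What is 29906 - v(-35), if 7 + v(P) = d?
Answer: 29847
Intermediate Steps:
d = 66 (d = -6*(-11) = -3*(-22) = 66)
v(P) = 59 (v(P) = -7 + 66 = 59)
29906 - v(-35) = 29906 - 1*59 = 29906 - 59 = 29847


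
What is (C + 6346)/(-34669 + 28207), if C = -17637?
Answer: 11291/6462 ≈ 1.7473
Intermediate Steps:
(C + 6346)/(-34669 + 28207) = (-17637 + 6346)/(-34669 + 28207) = -11291/(-6462) = -11291*(-1/6462) = 11291/6462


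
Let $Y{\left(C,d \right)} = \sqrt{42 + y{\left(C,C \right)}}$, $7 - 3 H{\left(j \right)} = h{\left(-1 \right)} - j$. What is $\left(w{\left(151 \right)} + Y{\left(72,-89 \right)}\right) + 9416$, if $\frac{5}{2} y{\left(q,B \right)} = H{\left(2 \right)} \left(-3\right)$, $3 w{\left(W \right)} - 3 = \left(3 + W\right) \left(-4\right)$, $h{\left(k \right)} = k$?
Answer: $\frac{27635}{3} + \sqrt{38} \approx 9217.8$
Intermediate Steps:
$w{\left(W \right)} = -3 - \frac{4 W}{3}$ ($w{\left(W \right)} = 1 + \frac{\left(3 + W\right) \left(-4\right)}{3} = 1 + \frac{-12 - 4 W}{3} = 1 - \left(4 + \frac{4 W}{3}\right) = -3 - \frac{4 W}{3}$)
$H{\left(j \right)} = \frac{8}{3} + \frac{j}{3}$ ($H{\left(j \right)} = \frac{7}{3} - \frac{-1 - j}{3} = \frac{7}{3} + \left(\frac{1}{3} + \frac{j}{3}\right) = \frac{8}{3} + \frac{j}{3}$)
$y{\left(q,B \right)} = -4$ ($y{\left(q,B \right)} = \frac{2 \left(\frac{8}{3} + \frac{1}{3} \cdot 2\right) \left(-3\right)}{5} = \frac{2 \left(\frac{8}{3} + \frac{2}{3}\right) \left(-3\right)}{5} = \frac{2 \cdot \frac{10}{3} \left(-3\right)}{5} = \frac{2}{5} \left(-10\right) = -4$)
$Y{\left(C,d \right)} = \sqrt{38}$ ($Y{\left(C,d \right)} = \sqrt{42 - 4} = \sqrt{38}$)
$\left(w{\left(151 \right)} + Y{\left(72,-89 \right)}\right) + 9416 = \left(\left(-3 - \frac{604}{3}\right) + \sqrt{38}\right) + 9416 = \left(- \frac{613}{3} + \sqrt{38}\right) + 9416 = \frac{27635}{3} + \sqrt{38}$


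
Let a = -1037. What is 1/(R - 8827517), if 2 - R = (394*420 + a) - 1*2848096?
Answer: -1/6143862 ≈ -1.6276e-7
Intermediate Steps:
R = 2683655 (R = 2 - ((394*420 - 1037) - 1*2848096) = 2 - ((165480 - 1037) - 2848096) = 2 - (164443 - 2848096) = 2 - 1*(-2683653) = 2 + 2683653 = 2683655)
1/(R - 8827517) = 1/(2683655 - 8827517) = 1/(-6143862) = -1/6143862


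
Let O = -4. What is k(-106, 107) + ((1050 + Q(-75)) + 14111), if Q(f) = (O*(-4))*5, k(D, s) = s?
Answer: 15348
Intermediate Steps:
Q(f) = 80 (Q(f) = -4*(-4)*5 = 16*5 = 80)
k(-106, 107) + ((1050 + Q(-75)) + 14111) = 107 + ((1050 + 80) + 14111) = 107 + (1130 + 14111) = 107 + 15241 = 15348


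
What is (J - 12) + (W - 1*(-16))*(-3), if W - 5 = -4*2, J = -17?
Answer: -68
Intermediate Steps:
W = -3 (W = 5 - 4*2 = 5 - 8 = -3)
(J - 12) + (W - 1*(-16))*(-3) = (-17 - 12) + (-3 - 1*(-16))*(-3) = -29 + (-3 + 16)*(-3) = -29 + 13*(-3) = -29 - 39 = -68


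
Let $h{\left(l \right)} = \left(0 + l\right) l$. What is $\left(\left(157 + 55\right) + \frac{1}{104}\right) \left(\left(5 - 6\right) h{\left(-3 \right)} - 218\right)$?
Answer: $- \frac{5005123}{104} \approx -48126.0$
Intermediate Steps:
$h{\left(l \right)} = l^{2}$ ($h{\left(l \right)} = l l = l^{2}$)
$\left(\left(157 + 55\right) + \frac{1}{104}\right) \left(\left(5 - 6\right) h{\left(-3 \right)} - 218\right) = \left(\left(157 + 55\right) + \frac{1}{104}\right) \left(\left(5 - 6\right) \left(-3\right)^{2} - 218\right) = \left(212 + \frac{1}{104}\right) \left(\left(-1\right) 9 - 218\right) = \frac{22049 \left(-9 - 218\right)}{104} = \frac{22049}{104} \left(-227\right) = - \frac{5005123}{104}$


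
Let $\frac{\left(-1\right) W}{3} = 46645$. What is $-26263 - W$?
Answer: $113672$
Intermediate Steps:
$W = -139935$ ($W = \left(-3\right) 46645 = -139935$)
$-26263 - W = -26263 - -139935 = -26263 + 139935 = 113672$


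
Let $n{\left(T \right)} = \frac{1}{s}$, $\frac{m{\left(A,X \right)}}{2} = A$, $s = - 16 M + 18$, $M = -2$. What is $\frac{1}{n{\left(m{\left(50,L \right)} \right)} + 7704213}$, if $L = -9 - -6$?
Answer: $\frac{50}{385210651} \approx 1.298 \cdot 10^{-7}$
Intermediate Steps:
$s = 50$ ($s = \left(-16\right) \left(-2\right) + 18 = 32 + 18 = 50$)
$L = -3$ ($L = -9 + 6 = -3$)
$m{\left(A,X \right)} = 2 A$
$n{\left(T \right)} = \frac{1}{50}$
$\frac{1}{n{\left(m{\left(50,L \right)} \right)} + 7704213} = \frac{1}{\frac{1}{50} + 7704213} = \frac{1}{\frac{385210651}{50}} = \frac{50}{385210651}$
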